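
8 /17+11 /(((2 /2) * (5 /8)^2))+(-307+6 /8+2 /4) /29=891713 /49300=18.09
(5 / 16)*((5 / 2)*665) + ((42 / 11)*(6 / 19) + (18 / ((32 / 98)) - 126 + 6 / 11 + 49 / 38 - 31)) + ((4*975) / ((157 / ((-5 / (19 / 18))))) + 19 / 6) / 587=420.50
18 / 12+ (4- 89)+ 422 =677 / 2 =338.50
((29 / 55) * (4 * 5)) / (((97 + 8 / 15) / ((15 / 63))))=2900 / 112651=0.03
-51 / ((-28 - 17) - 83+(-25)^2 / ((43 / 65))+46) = -2193 / 37099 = -0.06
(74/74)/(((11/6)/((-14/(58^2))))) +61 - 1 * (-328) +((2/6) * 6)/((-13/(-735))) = 60381004/120263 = 502.07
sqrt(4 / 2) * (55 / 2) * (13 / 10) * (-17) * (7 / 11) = -1547 * sqrt(2) / 4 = -546.95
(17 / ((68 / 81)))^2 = 6561 / 16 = 410.06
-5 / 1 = -5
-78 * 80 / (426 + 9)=-416 / 29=-14.34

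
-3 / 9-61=-61.33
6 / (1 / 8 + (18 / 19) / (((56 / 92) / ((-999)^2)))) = 6384 / 1652689789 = 0.00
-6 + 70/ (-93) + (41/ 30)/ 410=-20923/ 3100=-6.75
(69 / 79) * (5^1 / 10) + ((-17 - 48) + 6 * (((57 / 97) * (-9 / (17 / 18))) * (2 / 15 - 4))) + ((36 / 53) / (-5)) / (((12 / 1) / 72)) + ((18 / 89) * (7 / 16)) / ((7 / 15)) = 1590924817469 / 24579532280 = 64.73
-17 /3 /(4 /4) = -17 /3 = -5.67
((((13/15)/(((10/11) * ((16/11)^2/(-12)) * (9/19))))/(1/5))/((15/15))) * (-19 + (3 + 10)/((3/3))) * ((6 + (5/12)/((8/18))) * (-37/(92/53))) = -23853621649/471040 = -50640.33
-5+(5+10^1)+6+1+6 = 23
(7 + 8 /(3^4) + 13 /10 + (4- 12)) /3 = 323 /2430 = 0.13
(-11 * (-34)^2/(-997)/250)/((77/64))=36992/872375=0.04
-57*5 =-285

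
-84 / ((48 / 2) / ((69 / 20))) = -12.08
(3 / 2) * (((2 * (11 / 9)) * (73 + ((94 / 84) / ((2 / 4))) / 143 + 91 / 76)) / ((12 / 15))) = 84687445 / 248976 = 340.14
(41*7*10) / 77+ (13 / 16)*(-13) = 4701 / 176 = 26.71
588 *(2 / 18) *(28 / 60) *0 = 0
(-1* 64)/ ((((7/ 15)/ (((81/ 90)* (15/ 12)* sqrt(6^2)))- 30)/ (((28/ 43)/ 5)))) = 72576/ 260623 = 0.28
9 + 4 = 13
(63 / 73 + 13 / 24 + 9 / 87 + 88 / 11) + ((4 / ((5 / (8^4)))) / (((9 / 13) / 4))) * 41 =591593378303 / 762120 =776247.02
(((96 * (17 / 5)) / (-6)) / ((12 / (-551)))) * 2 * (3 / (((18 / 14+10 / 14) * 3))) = 37468 / 15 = 2497.87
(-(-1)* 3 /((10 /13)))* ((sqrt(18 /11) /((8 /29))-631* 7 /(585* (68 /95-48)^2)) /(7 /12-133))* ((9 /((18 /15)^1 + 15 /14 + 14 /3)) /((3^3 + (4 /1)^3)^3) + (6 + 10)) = 285832944751873 /179610222043460572-982511142849* sqrt(22) /2108914237430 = -2.18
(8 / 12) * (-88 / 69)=-176 / 207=-0.85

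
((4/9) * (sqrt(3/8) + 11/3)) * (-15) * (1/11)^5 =-20/131769-5 * sqrt(6)/483153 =-0.00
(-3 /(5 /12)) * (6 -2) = -28.80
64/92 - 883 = -20293/23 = -882.30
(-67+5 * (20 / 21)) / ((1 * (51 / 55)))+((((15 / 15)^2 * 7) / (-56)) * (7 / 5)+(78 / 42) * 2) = -389111 / 6120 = -63.58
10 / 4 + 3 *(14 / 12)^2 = 79 / 12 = 6.58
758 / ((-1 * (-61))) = 758 / 61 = 12.43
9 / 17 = 0.53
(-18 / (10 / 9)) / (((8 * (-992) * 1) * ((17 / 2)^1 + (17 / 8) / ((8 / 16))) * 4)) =27 / 674560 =0.00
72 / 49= 1.47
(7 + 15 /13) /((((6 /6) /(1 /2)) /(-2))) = -106 /13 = -8.15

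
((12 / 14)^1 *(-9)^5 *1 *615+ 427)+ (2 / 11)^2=-26364426313 / 847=-31126831.54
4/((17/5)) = 1.18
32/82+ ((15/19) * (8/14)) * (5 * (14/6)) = 4404/779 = 5.65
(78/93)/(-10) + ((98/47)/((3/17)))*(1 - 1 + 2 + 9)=2838697/21855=129.89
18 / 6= 3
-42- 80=-122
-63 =-63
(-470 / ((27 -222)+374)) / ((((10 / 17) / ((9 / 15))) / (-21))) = 50337 / 895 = 56.24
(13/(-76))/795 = -13/60420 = -0.00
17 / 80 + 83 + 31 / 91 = 608267 / 7280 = 83.55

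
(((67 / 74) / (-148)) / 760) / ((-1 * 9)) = 67 / 74911680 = 0.00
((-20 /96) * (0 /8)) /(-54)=0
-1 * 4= -4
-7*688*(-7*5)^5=252945350000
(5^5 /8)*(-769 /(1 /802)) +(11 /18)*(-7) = -240913285.53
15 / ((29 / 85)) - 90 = -1335 / 29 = -46.03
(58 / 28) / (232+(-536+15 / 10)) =-29 / 4235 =-0.01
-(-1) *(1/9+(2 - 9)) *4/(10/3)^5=-837/12500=-0.07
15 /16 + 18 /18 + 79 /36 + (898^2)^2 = 93641387215699 /144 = 650287411220.13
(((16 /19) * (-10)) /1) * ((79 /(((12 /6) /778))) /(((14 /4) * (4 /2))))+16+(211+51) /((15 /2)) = -73652788 /1995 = -36918.69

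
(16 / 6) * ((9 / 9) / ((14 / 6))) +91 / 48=3.04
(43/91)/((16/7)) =43/208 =0.21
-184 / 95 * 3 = -552 / 95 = -5.81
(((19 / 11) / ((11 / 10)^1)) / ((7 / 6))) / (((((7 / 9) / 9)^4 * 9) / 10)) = 54525846600 / 2033647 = 26811.85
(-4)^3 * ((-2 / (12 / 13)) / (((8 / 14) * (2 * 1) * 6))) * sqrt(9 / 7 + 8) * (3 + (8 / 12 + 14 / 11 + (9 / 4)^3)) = 448357 * sqrt(455) / 9504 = 1006.29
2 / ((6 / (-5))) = -5 / 3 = -1.67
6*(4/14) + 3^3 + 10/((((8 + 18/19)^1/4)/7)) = 7141/119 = 60.01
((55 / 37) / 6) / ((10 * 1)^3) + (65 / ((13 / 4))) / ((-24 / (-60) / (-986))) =-2188919989 / 44400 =-49300.00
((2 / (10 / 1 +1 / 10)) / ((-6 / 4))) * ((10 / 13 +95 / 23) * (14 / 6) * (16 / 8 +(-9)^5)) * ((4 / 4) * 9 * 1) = 24221079400 / 30199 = 802049.05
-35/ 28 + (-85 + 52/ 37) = -12557/ 148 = -84.84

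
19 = 19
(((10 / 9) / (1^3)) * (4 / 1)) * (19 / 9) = 9.38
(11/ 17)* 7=77/ 17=4.53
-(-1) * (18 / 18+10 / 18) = 14 / 9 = 1.56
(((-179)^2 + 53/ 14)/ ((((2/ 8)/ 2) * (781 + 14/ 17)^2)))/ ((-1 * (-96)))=129653203/ 29677314408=0.00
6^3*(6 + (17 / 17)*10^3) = 217296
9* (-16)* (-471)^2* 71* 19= -43093945296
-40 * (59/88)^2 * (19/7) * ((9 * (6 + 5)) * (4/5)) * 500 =-148812750/77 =-1932633.12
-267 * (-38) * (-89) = -902994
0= 0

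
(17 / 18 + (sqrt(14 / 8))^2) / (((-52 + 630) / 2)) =97 / 10404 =0.01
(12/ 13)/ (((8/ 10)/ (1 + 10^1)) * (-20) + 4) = 33/ 91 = 0.36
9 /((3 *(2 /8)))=12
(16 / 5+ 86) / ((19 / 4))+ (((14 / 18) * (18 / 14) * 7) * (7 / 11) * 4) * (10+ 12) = 39024 / 95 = 410.78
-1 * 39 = -39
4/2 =2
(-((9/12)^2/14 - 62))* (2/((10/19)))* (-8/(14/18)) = -2373309/980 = -2421.74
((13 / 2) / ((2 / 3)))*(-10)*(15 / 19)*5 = -14625 / 38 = -384.87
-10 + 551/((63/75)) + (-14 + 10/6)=13306/21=633.62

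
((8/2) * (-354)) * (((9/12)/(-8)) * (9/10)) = 4779/40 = 119.48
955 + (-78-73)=804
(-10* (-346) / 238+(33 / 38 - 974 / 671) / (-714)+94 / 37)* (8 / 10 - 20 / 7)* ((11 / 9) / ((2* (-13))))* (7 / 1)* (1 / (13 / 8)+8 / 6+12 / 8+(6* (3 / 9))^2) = 954884771483 / 11088257310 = 86.12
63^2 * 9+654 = 36375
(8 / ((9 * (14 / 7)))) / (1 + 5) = 2 / 27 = 0.07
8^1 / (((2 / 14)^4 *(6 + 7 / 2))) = 38416 / 19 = 2021.89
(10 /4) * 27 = 135 /2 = 67.50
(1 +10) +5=16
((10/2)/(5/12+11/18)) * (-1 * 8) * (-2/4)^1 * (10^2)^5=7200000000000/37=194594594594.59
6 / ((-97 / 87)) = -5.38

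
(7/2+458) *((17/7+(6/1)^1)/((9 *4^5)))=54457/129024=0.42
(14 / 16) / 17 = 7 / 136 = 0.05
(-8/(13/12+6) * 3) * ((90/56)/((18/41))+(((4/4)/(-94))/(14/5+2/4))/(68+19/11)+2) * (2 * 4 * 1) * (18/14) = -1742348448/8832005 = -197.28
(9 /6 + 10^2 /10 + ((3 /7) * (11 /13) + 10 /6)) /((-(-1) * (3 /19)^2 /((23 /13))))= 61334261 /63882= 960.12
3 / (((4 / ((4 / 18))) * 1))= 1 / 6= 0.17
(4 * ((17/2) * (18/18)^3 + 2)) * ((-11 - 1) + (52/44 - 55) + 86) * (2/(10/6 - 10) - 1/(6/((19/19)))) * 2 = -189588/275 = -689.41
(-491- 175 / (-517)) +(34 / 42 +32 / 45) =-79659037 / 162855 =-489.14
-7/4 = -1.75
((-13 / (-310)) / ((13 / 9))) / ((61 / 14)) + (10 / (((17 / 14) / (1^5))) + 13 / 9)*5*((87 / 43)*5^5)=6345043810034 / 20734815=306009.18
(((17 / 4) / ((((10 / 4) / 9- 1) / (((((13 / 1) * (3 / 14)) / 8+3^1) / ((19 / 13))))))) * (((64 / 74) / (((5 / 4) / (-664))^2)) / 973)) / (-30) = 112.71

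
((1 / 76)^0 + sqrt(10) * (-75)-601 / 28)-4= -75 * sqrt(10)-685 / 28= -261.64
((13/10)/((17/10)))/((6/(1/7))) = 13/714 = 0.02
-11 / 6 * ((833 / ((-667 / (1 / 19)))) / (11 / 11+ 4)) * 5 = 9163 / 76038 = 0.12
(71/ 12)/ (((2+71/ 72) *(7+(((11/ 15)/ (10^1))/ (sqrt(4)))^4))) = 690120000000/ 2438100629563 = 0.28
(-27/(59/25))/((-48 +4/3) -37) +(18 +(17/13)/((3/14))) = 13999435/577551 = 24.24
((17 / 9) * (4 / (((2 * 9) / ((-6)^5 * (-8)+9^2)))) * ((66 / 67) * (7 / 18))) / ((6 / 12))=4026484 / 201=20032.26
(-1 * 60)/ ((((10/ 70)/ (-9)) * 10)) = 378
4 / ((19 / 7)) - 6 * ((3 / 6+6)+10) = -1853 / 19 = -97.53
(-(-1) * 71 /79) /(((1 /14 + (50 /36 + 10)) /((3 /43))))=13419 /2452634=0.01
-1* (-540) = 540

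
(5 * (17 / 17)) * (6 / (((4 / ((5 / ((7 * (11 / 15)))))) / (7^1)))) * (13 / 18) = 1625 / 44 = 36.93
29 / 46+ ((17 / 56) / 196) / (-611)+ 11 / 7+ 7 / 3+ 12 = 7651449179 / 462737184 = 16.54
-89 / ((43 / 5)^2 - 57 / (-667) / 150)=-593630 / 493317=-1.20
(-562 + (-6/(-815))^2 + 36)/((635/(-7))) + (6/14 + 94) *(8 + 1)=2526306056761/2952480125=855.66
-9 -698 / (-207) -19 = -5098 / 207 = -24.63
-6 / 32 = -3 / 16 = -0.19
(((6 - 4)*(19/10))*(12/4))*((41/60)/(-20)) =-779/2000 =-0.39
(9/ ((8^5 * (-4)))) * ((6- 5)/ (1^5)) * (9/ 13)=-81/ 1703936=-0.00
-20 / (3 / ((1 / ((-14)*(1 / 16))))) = 160 / 21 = 7.62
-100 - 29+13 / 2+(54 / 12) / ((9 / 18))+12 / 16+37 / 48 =-5375 / 48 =-111.98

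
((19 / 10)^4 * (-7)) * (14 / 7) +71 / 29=-26100163 / 145000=-180.00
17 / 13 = 1.31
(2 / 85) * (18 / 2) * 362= 76.66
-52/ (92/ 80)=-1040/ 23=-45.22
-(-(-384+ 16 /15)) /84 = -1436 /315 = -4.56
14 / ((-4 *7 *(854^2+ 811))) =-1 / 1460254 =-0.00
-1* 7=-7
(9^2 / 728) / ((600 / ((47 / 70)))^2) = 19881 / 142688000000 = 0.00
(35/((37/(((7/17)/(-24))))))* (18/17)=-735/42772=-0.02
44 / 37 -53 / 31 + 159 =181776 / 1147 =158.48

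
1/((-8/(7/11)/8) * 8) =-7/88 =-0.08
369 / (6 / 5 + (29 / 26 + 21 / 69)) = 367770 / 2611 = 140.85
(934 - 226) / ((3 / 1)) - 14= 222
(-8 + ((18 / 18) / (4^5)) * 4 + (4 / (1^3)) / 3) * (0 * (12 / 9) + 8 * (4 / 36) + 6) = -158627 / 3456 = -45.90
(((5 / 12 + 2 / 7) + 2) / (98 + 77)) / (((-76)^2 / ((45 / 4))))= 681 / 22641920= 0.00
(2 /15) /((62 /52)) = 52 /465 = 0.11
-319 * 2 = -638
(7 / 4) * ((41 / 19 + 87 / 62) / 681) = 29365 / 3208872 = 0.01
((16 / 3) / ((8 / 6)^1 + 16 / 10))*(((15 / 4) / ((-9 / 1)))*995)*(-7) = 174125 / 33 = 5276.52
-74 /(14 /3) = -15.86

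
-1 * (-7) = 7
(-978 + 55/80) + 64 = -14613/16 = -913.31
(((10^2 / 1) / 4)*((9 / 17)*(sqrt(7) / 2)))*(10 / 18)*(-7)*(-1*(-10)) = -4375*sqrt(7) / 17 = -680.89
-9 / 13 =-0.69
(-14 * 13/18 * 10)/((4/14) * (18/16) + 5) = -25480/1341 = -19.00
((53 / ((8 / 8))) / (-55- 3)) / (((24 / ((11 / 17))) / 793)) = -462319 / 23664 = -19.54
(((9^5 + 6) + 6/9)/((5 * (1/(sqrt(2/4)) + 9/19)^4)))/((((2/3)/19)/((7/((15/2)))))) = 2698409077561496747/12661739712075 - 562210909016314404 * sqrt(2)/4220579904025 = 24732.00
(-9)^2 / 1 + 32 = 113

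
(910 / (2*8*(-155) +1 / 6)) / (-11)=5460 / 163669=0.03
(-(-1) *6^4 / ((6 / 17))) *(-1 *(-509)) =1869048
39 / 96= 13 / 32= 0.41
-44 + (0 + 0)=-44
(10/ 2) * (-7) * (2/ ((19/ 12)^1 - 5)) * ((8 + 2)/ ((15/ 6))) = 3360/ 41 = 81.95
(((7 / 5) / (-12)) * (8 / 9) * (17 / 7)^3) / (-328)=4913 / 1084860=0.00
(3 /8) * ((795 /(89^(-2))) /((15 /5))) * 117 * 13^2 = 124514436735 /8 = 15564304591.88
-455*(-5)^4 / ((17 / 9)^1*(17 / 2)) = -5118750 / 289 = -17711.94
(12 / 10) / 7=6 / 35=0.17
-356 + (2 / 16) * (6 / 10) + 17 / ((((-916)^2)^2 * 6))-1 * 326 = -14402562275757419 / 21120449134080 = -681.92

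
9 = 9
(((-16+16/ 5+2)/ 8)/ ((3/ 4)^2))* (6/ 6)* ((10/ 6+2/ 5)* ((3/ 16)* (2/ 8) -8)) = 15779/ 400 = 39.45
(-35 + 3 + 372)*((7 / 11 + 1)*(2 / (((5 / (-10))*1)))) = -24480 / 11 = -2225.45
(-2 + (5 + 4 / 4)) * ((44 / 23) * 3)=528 / 23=22.96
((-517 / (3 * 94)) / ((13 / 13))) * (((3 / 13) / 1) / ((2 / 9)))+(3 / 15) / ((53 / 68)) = -22699 / 13780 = -1.65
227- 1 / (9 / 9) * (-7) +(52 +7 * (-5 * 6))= 76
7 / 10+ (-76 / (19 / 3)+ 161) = 1497 / 10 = 149.70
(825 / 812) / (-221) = -825 / 179452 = -0.00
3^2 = 9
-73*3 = -219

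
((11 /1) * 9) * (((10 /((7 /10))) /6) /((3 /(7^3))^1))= 26950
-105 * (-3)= 315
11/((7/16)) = 176/7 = 25.14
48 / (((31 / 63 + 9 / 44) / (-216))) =-28740096 / 1931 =-14883.53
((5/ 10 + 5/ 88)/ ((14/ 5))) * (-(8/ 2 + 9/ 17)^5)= -8612495045/ 22717712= -379.11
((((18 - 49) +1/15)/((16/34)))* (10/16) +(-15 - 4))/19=-721/228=-3.16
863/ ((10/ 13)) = 11219/ 10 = 1121.90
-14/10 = -7/5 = -1.40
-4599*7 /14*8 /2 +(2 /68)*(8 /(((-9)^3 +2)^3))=-60082163001382 /6532089911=-9198.00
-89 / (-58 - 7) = 89 / 65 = 1.37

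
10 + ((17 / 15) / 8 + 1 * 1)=1337 / 120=11.14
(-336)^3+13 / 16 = -37933055.19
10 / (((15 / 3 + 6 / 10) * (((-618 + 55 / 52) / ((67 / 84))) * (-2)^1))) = 21775 / 18863628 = 0.00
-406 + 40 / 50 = -2026 / 5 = -405.20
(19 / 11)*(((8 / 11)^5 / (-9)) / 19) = -32768 / 15944049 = -0.00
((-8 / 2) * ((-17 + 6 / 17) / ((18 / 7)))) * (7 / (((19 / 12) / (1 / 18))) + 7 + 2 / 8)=194.10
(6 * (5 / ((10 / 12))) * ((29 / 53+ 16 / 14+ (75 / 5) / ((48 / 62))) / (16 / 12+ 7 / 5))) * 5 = 42201675 / 30422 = 1387.21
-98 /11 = -8.91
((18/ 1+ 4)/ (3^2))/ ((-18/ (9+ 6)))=-55/ 27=-2.04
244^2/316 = 14884/79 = 188.41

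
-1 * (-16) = 16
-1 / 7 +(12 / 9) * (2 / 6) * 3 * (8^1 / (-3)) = -233 / 63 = -3.70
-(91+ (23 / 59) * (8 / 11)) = -59243 / 649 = -91.28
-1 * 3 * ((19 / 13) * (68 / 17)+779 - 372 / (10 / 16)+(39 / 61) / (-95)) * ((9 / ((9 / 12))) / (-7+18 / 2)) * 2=-514313496 / 75335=-6827.02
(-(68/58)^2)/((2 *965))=-578/811565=-0.00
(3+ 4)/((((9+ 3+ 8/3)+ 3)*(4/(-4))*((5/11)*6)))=-0.15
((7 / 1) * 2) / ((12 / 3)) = 7 / 2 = 3.50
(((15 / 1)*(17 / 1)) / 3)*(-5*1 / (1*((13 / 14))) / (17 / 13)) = -350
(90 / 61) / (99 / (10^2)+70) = 9000 / 433039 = 0.02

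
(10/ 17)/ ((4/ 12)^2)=90/ 17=5.29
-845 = -845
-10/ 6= -5/ 3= -1.67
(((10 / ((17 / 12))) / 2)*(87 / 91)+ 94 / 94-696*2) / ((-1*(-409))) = -2146657 / 632723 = -3.39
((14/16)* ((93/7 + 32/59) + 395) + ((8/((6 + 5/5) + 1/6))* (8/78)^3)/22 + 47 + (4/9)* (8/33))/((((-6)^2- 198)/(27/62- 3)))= 142075132867529/22169322139536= 6.41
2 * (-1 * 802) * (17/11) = -27268/11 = -2478.91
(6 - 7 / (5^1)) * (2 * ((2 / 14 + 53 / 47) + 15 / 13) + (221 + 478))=69238303 / 21385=3237.70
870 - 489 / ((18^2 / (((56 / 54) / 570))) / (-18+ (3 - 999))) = 60444679 / 69255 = 872.78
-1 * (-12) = 12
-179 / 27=-6.63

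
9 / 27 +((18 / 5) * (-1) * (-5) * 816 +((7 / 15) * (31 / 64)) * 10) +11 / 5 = 2350847 / 160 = 14692.79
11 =11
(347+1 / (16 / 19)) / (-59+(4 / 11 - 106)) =-61281 / 28976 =-2.11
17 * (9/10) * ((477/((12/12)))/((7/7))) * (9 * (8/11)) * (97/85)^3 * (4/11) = 564207147216/21855625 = 25815.19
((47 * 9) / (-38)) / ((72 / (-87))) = 4089 / 304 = 13.45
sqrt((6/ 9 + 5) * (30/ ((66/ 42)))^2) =70 * sqrt(51)/ 11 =45.45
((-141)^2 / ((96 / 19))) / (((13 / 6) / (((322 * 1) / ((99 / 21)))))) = 141903951 / 1144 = 124041.92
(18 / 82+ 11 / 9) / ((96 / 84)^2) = 6517 / 5904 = 1.10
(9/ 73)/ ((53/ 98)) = 882/ 3869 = 0.23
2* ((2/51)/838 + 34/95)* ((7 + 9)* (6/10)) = 23252512/3383425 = 6.87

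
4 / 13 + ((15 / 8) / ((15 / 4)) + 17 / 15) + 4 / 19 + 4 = 6.15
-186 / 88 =-93 / 44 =-2.11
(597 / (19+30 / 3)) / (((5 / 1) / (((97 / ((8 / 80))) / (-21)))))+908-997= -56673 / 203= -279.18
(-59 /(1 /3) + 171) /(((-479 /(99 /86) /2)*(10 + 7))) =594 /350149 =0.00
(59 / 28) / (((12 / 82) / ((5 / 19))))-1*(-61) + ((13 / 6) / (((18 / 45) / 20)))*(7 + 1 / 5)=2696567 / 3192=844.79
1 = 1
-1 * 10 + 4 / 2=-8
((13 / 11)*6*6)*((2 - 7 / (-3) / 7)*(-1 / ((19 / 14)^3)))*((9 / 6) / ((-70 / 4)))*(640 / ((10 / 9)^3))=14978815488 / 9431125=1588.23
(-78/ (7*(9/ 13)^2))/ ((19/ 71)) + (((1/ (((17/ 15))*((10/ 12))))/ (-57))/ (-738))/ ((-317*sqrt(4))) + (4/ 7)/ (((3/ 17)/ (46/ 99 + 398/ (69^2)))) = -785818730208793/ 9233913423042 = -85.10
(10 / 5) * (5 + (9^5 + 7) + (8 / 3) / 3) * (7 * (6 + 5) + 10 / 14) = 578334016 / 63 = 9179905.02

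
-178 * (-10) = 1780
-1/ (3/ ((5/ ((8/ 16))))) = -10/ 3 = -3.33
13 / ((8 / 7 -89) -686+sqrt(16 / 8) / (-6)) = -8873046 / 528189953+1911 * sqrt(2) / 528189953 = -0.02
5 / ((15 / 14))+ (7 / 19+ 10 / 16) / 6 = 1469 / 304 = 4.83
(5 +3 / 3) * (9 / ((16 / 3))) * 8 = 81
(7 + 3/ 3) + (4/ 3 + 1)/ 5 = 127/ 15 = 8.47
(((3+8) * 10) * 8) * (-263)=-231440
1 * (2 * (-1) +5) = 3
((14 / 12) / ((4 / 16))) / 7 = 2 / 3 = 0.67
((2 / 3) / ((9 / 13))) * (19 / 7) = 494 / 189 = 2.61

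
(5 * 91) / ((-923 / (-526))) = 18410 / 71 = 259.30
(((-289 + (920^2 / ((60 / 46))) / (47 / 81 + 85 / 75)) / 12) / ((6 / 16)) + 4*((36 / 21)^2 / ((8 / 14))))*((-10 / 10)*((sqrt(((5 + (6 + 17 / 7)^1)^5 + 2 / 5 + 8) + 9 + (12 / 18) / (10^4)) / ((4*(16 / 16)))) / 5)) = -36773923*sqrt(4623779580159894) / 899798760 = -2779029.35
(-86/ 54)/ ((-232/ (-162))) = -129/ 116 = -1.11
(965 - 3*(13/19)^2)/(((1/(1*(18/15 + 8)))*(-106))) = -8000734/95665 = -83.63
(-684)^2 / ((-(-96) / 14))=68229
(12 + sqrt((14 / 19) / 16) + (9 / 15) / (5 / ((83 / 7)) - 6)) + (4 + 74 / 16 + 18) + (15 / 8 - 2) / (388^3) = sqrt(266) / 76 + 41667129331381 / 1081773053440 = 38.73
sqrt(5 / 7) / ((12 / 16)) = 4 * sqrt(35) / 21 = 1.13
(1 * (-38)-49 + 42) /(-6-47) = 45 /53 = 0.85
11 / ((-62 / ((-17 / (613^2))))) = 187 / 23297678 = 0.00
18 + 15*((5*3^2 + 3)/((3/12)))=2898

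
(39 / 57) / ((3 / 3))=13 / 19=0.68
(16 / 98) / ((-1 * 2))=-4 / 49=-0.08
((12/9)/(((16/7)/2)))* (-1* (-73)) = 511/6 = 85.17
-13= -13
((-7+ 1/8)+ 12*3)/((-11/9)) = -2097/88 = -23.83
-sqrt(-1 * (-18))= -3 * sqrt(2)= -4.24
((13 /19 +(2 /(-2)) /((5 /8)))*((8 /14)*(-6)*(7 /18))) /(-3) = -116 /285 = -0.41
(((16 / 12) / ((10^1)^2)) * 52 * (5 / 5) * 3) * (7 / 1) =364 / 25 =14.56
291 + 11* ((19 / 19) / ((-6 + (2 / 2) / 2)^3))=35203 / 121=290.93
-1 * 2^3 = -8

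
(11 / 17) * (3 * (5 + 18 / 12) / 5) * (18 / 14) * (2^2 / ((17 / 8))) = 61776 / 10115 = 6.11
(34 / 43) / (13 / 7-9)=-119 / 1075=-0.11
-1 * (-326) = 326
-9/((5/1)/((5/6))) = -3/2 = -1.50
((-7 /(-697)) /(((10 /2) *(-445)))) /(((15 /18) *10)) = -21 /38770625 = -0.00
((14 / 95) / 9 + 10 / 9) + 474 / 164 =281683 / 70110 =4.02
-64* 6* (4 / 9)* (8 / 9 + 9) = -45568 / 27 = -1687.70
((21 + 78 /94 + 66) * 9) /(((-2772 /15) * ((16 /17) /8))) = -131580 /3619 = -36.36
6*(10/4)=15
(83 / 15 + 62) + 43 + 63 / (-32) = 52111 / 480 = 108.56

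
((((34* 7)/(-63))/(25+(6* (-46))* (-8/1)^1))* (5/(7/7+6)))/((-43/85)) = 14450/6049197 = 0.00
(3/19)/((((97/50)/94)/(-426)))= -6006600/1843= -3259.14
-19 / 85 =-0.22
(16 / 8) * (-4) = -8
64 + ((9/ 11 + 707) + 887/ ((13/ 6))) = 1181.20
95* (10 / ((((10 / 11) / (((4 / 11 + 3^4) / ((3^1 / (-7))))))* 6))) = -595175 / 18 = -33065.28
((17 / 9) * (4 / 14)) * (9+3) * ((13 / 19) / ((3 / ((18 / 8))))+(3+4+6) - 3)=27166 / 399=68.09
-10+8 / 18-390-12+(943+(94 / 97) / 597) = 92326531 / 173727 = 531.45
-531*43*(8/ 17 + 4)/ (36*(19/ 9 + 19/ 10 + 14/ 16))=-17353080/ 29903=-580.31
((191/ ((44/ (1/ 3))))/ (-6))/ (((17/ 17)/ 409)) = -78119/ 792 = -98.64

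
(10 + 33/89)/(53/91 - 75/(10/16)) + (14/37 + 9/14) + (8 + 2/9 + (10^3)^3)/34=2254457043159136567/76651536402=29411765.88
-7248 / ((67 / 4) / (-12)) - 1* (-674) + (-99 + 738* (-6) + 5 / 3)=269594 / 201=1341.26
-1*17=-17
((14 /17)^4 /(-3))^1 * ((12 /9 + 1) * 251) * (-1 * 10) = 674969120 /751689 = 897.94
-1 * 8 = -8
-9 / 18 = -1 / 2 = -0.50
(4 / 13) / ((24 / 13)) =1 / 6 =0.17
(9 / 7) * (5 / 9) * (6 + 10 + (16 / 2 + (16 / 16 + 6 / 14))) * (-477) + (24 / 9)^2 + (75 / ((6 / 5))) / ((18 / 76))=-411251 / 49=-8392.88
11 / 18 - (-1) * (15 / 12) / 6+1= 131 / 72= 1.82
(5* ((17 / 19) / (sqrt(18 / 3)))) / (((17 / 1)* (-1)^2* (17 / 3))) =5* sqrt(6) / 646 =0.02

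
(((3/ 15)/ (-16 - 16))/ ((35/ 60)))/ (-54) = 1/ 5040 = 0.00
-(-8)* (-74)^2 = 43808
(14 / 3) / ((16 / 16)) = 14 / 3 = 4.67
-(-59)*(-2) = -118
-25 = -25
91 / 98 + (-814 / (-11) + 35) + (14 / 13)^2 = 262835 / 2366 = 111.09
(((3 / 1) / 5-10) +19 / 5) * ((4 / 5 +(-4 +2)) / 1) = 168 / 25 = 6.72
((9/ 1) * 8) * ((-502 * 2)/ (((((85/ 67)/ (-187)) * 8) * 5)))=6659532/ 25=266381.28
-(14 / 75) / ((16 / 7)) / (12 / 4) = -49 / 1800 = -0.03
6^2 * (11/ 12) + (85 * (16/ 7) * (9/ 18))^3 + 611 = 314652892/ 343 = 917355.37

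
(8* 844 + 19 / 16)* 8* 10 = 540255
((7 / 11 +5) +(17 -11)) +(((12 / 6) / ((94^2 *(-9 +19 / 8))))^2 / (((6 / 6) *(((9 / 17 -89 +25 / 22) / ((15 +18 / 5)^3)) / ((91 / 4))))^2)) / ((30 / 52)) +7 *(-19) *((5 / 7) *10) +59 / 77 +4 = -82128342574552405606860414179 / 87970299035926847209140625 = -933.59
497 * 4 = 1988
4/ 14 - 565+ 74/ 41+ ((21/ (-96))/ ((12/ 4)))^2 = -1488876817/ 2644992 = -562.90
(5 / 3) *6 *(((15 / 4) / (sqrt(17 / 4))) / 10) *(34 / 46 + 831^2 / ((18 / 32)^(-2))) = 19297792425 *sqrt(17) / 200192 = 397452.63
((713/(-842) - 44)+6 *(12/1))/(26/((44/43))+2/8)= 502986/475309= 1.06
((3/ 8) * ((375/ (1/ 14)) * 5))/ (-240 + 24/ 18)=-118125/ 2864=-41.24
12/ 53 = 0.23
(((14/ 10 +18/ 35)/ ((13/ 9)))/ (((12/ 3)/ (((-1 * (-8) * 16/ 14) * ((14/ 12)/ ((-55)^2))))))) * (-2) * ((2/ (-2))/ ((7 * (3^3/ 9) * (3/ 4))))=4288/ 28903875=0.00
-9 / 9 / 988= -1 / 988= -0.00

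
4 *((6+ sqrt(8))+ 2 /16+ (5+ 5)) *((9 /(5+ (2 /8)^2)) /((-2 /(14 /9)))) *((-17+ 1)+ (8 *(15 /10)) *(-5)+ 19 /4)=21280 *sqrt(2) /27+ 57190 /9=7469.05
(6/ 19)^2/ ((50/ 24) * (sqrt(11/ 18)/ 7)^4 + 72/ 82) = 13778589888/ 121363576673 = 0.11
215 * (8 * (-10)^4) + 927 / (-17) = 292399073 / 17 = 17199945.47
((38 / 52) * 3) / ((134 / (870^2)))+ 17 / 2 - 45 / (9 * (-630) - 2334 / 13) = 12391.77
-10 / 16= -5 / 8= -0.62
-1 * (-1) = 1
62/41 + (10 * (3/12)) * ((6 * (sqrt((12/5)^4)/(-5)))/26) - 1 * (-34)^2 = -15392406/13325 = -1155.15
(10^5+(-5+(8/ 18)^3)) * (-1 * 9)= -899955.79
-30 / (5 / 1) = -6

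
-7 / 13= -0.54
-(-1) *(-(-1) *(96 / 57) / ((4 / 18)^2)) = 648 / 19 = 34.11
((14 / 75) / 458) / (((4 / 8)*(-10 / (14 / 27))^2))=686 / 313014375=0.00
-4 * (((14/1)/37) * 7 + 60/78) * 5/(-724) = 0.09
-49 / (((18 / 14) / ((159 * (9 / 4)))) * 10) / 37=-54537 / 1480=-36.85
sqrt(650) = 5 *sqrt(26) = 25.50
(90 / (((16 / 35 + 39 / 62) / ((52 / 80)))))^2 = 16115033025 / 5555449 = 2900.76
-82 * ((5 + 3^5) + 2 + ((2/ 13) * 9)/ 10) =-1333238/ 65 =-20511.35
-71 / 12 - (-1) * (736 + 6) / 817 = -49103 / 9804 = -5.01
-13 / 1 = -13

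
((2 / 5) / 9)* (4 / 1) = 8 / 45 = 0.18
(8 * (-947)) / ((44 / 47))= -89018 / 11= -8092.55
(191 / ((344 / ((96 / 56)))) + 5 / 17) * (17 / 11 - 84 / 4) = -1364357 / 56287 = -24.24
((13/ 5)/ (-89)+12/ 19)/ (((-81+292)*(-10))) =-5093/ 17840050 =-0.00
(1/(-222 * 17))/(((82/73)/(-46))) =1679/154734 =0.01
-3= -3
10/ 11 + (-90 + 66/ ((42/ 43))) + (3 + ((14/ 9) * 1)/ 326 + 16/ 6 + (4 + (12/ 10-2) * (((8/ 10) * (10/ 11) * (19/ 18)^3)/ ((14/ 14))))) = -573333391/ 45748395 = -12.53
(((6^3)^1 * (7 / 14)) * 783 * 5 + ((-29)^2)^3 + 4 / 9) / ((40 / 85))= 91072659641 / 72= 1264898050.57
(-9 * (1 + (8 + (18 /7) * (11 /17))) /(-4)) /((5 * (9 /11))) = 13959 /2380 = 5.87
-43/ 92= -0.47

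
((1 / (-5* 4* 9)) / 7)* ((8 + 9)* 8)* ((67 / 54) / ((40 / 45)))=-1139 / 7560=-0.15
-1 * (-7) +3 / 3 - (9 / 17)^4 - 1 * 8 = -6561 / 83521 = -0.08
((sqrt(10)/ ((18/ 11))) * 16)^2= 77440/ 81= 956.05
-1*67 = -67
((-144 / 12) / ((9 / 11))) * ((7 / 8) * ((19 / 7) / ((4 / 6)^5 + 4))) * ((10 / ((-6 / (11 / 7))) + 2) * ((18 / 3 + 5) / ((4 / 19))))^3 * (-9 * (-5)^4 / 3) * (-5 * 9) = 1061085163057115625 / 44079616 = 24072014671.30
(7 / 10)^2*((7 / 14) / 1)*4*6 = 147 / 25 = 5.88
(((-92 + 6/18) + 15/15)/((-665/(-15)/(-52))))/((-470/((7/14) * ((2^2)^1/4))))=-3536/31255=-0.11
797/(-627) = -797/627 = -1.27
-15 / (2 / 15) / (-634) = 225 / 1268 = 0.18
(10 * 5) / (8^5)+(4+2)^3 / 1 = 216.00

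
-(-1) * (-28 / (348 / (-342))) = 798 / 29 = 27.52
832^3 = 575930368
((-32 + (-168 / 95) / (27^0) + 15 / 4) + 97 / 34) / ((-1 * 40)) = 175489 / 258400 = 0.68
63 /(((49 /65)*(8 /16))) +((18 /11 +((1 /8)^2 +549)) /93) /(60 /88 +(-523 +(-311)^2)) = 7369037225933 /44088240672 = 167.14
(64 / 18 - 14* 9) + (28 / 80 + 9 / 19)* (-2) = -212197 / 1710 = -124.09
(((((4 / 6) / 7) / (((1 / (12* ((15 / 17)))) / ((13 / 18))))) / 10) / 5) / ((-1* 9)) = -26 / 16065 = -0.00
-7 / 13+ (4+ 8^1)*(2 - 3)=-163 / 13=-12.54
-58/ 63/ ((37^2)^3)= -58/ 161640763767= -0.00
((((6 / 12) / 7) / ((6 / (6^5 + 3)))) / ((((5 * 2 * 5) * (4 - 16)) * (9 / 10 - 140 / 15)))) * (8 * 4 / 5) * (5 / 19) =5186 / 168245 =0.03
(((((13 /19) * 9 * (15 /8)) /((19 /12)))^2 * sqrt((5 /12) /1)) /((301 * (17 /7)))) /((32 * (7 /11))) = 101640825 * sqrt(15) /170714254592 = 0.00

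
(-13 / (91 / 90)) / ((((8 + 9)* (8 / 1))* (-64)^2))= -45 / 1949696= -0.00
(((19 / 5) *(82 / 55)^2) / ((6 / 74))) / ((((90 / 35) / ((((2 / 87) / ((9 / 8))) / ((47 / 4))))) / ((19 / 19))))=1058841728 / 15028608375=0.07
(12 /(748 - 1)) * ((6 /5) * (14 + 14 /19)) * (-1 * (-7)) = 3136 /1577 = 1.99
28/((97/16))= 4.62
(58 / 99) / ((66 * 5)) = 29 / 16335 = 0.00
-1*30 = -30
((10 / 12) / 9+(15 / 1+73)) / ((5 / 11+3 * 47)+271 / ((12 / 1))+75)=104654 / 283977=0.37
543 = 543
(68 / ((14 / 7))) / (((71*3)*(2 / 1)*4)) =0.02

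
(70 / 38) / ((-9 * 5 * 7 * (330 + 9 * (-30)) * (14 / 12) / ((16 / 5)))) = -8 / 29925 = -0.00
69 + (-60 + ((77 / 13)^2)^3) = 208465821370 / 4826809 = 43189.16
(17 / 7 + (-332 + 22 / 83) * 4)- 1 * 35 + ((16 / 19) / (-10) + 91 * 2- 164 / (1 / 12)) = -173621138 / 55195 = -3145.60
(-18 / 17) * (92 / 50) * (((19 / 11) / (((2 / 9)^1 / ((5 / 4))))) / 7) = -35397 / 13090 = -2.70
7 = 7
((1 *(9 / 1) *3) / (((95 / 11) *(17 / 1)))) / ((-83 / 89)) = -0.20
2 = 2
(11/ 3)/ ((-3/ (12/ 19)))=-44/ 57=-0.77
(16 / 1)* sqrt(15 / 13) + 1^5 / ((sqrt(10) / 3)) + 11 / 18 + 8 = 3* sqrt(10) / 10 + 155 / 18 + 16* sqrt(195) / 13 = 26.75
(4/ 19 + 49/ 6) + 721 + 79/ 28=1168589/ 1596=732.20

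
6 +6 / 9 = 20 / 3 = 6.67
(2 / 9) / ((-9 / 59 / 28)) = -3304 / 81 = -40.79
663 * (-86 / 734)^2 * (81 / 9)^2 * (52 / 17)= 303731532 / 134689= 2255.06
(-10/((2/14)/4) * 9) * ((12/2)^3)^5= -1184866161131520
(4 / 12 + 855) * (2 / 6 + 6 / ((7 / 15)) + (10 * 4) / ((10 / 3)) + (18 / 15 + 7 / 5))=7487588 / 315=23770.12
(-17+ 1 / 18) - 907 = -16631 / 18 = -923.94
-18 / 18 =-1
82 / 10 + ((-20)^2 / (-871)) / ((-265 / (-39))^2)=7706963 / 941015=8.19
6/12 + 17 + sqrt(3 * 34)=sqrt(102) + 35/2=27.60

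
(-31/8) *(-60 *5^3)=58125/2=29062.50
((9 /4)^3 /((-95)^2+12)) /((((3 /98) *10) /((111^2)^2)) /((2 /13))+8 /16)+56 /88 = 719876546968663 /1126770991381376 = 0.64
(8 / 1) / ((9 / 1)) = 8 / 9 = 0.89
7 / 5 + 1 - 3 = -3 / 5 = -0.60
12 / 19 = 0.63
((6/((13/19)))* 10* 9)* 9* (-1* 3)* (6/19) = -87480/13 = -6729.23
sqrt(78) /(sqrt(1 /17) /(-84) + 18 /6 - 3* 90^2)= -2914473744* sqrt(78) /70812968557967 + 84* sqrt(1326) /70812968557967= -0.00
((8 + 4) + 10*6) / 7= 10.29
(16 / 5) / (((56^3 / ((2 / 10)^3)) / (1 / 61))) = 1 / 418460000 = 0.00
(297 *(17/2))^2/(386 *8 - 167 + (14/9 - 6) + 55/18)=229431609/105106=2182.86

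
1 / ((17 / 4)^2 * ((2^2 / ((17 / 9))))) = 4 / 153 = 0.03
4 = 4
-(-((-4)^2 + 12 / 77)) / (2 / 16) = 9952 / 77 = 129.25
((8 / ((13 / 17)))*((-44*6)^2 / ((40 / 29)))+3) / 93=11453441 / 2015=5684.09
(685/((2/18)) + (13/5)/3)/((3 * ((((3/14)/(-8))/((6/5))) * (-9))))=20717312/2025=10230.77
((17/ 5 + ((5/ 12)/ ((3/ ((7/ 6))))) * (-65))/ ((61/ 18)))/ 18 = -7703/ 65880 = -0.12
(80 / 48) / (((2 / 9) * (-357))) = -5 / 238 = -0.02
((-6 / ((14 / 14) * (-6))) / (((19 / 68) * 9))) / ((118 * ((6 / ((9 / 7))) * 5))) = 17 / 117705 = 0.00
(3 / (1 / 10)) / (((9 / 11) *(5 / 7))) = 154 / 3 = 51.33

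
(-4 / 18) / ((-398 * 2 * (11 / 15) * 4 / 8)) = 5 / 6567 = 0.00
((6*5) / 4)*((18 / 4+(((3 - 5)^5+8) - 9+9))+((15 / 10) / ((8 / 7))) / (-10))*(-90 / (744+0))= 141345 / 7936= 17.81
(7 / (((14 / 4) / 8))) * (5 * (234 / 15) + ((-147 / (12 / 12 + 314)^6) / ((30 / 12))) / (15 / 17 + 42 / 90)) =118879720186499932 / 95256186046875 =1248.00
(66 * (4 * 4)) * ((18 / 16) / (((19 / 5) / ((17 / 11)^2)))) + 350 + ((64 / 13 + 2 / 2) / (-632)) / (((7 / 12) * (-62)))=1096.70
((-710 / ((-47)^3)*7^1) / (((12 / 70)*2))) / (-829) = -86975 / 516415602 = -0.00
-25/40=-5/8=-0.62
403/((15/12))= 1612/5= 322.40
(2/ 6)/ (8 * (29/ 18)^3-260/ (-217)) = 52731/ 5481953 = 0.01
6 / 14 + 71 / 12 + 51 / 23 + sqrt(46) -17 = -16301 / 1932 + sqrt(46) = -1.66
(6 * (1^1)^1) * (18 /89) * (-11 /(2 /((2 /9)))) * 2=-264 /89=-2.97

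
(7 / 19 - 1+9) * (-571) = -90789 / 19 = -4778.37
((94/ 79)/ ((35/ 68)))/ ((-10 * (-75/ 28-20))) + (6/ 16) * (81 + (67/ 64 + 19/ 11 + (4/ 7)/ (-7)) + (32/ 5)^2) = 16181789987767/ 346098368000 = 46.75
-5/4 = -1.25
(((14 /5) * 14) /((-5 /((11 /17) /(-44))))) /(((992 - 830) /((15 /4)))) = 49 /18360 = 0.00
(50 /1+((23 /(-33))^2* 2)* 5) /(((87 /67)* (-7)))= -138020 /22869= -6.04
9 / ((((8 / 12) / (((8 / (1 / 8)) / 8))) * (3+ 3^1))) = 18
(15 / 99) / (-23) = -5 / 759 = -0.01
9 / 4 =2.25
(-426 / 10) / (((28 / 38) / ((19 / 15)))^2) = -125.89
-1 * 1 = -1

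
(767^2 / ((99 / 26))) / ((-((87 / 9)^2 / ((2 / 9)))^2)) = -61182056 / 70020819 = -0.87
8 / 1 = 8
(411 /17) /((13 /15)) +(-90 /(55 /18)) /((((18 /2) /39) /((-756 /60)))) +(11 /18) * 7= 358901341 /218790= 1640.39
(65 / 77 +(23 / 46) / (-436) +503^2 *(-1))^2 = 288591454049780374249 / 4508316736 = 64013127503.95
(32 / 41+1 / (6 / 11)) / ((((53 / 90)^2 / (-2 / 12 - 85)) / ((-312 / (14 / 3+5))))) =69197473800 / 3339901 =20718.42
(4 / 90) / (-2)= -1 / 45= -0.02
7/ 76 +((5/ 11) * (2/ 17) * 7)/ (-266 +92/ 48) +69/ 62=1680420877/ 1396172668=1.20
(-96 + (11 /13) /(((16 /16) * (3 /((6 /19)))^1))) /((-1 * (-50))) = -2369 /1235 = -1.92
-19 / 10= -1.90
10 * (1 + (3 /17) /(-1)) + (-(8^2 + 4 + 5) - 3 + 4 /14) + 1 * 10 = -6840 /119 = -57.48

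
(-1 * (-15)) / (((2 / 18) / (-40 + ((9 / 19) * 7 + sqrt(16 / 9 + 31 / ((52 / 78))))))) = -94095 / 19 + 45 * sqrt(1738) / 2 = -4014.36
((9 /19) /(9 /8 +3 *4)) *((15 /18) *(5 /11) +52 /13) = 1156 /7315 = 0.16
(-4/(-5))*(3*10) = 24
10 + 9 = 19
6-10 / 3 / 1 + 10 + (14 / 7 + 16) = 92 / 3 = 30.67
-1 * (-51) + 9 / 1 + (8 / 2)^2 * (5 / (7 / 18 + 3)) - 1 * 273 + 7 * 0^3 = -11553 / 61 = -189.39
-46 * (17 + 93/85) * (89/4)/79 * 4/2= -3148286/6715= -468.84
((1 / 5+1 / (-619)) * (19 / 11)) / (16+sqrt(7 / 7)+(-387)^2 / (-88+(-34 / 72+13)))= -2881502 / 16544307025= -0.00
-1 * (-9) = 9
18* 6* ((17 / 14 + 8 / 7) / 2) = 127.29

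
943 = 943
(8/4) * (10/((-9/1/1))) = -20/9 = -2.22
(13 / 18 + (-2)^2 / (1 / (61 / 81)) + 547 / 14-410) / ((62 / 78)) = -2706587 / 5859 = -461.95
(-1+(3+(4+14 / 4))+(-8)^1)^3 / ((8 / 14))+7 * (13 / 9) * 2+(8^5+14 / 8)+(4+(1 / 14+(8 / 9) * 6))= 66135451 / 2016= 32805.28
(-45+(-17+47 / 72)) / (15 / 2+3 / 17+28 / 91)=-976157 / 127044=-7.68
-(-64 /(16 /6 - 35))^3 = -7077888 /912673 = -7.76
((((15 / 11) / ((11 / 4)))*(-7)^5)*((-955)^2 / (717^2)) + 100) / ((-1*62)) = 152247295600 / 642782613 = 236.86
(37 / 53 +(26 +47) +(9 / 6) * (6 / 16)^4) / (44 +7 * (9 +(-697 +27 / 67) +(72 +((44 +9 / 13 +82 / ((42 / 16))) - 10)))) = -83644301403 / 4315266580480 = -0.02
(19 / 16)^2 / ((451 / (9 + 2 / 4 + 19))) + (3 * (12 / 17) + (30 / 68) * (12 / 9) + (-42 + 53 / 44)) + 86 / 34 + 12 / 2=-115688719 / 3925504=-29.47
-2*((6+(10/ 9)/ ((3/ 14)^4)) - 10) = -762488/ 729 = -1045.94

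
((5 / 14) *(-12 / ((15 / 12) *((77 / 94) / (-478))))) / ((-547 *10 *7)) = -539184 / 10319155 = -0.05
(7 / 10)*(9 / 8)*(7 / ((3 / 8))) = 14.70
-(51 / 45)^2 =-289 / 225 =-1.28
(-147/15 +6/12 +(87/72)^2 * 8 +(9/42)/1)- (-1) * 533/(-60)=-15847/2520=-6.29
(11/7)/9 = 11/63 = 0.17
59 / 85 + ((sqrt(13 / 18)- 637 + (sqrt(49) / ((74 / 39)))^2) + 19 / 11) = -3179395941 / 5120060 + sqrt(26) / 6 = -620.12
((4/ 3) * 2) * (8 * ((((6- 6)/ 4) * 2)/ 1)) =0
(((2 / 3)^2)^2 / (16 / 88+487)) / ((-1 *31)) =-176 / 13456449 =-0.00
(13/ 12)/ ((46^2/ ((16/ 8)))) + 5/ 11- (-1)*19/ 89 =8315911/ 12429384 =0.67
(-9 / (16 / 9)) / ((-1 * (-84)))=-27 / 448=-0.06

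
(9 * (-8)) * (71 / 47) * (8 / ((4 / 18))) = -184032 / 47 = -3915.57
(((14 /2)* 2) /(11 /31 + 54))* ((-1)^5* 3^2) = -2.32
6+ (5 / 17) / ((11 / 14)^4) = 1685462 / 248897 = 6.77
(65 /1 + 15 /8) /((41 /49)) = 26215 /328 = 79.92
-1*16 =-16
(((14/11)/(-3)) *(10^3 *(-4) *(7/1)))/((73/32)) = 12544000/2409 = 5207.14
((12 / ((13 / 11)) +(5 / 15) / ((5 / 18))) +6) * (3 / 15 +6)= 34968 / 325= 107.59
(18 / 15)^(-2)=25 / 36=0.69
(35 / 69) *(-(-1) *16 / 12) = 140 / 207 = 0.68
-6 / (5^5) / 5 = -6 / 15625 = -0.00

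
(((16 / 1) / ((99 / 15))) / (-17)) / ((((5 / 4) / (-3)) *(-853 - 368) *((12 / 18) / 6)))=-192 / 76109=-0.00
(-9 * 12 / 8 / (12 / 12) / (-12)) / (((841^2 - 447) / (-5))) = -45 / 5654672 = -0.00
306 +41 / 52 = 15953 / 52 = 306.79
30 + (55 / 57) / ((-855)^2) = 250010561 / 8333685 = 30.00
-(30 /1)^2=-900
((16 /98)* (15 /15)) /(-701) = -8 /34349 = -0.00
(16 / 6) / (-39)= -8 / 117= -0.07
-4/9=-0.44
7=7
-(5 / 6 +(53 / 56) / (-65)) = -8941 / 10920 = -0.82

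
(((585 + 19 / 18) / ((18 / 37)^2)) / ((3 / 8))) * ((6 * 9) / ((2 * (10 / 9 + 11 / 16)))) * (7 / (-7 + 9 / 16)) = -99920128 / 927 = -107788.70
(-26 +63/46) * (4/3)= -2266/69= -32.84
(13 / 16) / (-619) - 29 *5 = -1436093 / 9904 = -145.00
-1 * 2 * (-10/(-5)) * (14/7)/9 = -8/9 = -0.89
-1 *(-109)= 109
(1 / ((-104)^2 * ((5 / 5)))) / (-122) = -1 / 1319552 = -0.00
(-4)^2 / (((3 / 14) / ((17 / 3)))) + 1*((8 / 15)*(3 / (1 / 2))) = 19184 / 45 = 426.31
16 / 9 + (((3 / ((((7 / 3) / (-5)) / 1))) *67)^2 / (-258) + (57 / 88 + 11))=-1177505969 / 1668744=-705.62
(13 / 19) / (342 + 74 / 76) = 26 / 13033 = 0.00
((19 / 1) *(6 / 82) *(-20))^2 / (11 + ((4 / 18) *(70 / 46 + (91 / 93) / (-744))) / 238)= 70.27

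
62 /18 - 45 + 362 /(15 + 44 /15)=-51736 /2421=-21.37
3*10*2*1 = 60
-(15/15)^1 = -1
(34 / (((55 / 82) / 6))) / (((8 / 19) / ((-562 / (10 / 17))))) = -690128.85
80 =80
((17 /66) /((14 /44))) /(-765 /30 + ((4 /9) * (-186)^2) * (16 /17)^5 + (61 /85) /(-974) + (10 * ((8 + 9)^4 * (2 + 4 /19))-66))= 0.00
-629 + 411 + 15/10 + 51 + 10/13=-4283/26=-164.73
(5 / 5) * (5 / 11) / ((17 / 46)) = 230 / 187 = 1.23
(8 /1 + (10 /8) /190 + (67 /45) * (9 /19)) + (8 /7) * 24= 192267 /5320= 36.14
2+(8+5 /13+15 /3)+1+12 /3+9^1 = 382 /13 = 29.38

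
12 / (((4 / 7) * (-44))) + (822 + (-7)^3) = 21055 / 44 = 478.52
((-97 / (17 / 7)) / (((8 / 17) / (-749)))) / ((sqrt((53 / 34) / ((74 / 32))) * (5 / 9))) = 4577139 * sqrt(66674) / 8480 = 139372.31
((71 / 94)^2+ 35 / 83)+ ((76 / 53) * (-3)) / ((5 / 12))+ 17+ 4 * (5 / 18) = 15355224803 / 1749130380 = 8.78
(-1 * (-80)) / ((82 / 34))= 1360 / 41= 33.17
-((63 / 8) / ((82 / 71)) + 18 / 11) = -61011 / 7216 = -8.45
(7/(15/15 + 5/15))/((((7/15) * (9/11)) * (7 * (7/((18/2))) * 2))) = 495/392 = 1.26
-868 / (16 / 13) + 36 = -2677 / 4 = -669.25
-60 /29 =-2.07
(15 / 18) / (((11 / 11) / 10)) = 25 / 3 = 8.33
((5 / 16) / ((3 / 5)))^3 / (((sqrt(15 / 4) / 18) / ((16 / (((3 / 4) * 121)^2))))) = 3125 * sqrt(15) / 4743684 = 0.00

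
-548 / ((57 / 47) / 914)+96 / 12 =-23540528 / 57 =-412991.72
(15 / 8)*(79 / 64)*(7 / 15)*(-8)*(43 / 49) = -3397 / 448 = -7.58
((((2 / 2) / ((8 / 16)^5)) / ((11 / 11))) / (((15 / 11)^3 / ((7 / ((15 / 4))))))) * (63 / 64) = 130438 / 5625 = 23.19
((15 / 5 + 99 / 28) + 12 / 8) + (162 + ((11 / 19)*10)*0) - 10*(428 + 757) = -327039 / 28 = -11679.96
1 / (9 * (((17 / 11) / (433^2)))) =2062379 / 153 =13479.60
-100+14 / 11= -1086 / 11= -98.73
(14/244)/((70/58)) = 29/610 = 0.05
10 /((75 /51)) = 34 /5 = 6.80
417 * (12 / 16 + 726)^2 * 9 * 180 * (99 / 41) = 141291597780135 / 164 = 861534132805.70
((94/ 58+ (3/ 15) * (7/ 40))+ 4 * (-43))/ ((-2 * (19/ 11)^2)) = 119547637/ 4187600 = 28.55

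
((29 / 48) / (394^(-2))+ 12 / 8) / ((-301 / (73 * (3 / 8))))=-8529.90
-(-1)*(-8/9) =-8/9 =-0.89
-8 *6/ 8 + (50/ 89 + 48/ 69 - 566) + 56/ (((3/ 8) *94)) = -164273182/ 288627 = -569.15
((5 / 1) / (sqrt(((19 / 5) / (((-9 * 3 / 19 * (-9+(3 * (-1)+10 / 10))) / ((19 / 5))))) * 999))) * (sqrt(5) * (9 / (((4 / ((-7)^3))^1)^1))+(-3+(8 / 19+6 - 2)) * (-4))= -77175 * sqrt(38665) / 53428 - 2700 * sqrt(7733) / 253783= -284.97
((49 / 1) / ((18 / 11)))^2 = 290521 / 324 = 896.67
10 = 10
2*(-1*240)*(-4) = 1920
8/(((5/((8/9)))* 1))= 64/45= 1.42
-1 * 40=-40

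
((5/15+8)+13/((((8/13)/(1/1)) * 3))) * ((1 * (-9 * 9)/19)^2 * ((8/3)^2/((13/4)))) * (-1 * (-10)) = 28693440/4693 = 6114.09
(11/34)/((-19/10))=-55/323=-0.17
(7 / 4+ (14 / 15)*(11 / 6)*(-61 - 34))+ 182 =763 / 36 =21.19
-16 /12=-4 /3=-1.33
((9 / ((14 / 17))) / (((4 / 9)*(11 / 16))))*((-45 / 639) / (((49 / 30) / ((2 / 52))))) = -206550 / 3482479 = -0.06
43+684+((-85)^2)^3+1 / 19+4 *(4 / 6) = 21497522432219 / 57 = 377149516354.72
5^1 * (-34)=-170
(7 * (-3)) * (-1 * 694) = 14574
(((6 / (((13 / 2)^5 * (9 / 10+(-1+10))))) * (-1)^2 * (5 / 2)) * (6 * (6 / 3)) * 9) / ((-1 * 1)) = -57600 / 4084223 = -0.01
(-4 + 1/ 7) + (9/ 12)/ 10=-1059/ 280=-3.78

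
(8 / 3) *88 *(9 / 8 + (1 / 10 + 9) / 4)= 11968 / 15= 797.87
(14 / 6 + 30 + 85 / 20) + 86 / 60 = 2281 / 60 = 38.02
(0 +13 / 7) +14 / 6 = 88 / 21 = 4.19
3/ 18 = 1/ 6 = 0.17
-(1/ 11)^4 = -0.00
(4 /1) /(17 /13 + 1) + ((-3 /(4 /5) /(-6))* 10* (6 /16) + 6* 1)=4837 /480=10.08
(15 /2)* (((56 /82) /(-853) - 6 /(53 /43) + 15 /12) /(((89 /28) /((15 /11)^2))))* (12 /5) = -38.11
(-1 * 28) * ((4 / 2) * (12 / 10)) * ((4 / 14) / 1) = -96 / 5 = -19.20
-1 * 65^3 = -274625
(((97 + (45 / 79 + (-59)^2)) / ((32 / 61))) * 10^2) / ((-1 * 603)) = -431128175 / 381096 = -1131.28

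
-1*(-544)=544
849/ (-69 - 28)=-849/ 97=-8.75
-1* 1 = -1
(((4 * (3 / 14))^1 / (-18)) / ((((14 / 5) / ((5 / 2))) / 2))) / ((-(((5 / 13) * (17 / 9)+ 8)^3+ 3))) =533871 / 4191017432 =0.00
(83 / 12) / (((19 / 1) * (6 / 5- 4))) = -415 / 3192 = -0.13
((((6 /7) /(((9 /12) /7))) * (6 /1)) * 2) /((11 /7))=672 /11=61.09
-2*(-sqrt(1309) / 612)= sqrt(1309) / 306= 0.12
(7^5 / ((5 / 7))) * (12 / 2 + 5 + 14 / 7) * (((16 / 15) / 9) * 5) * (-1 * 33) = -269180912 / 45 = -5981798.04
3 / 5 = 0.60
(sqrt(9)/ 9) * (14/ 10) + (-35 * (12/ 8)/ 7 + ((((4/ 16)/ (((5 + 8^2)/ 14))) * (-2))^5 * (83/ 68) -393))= -212725996127527/ 531770658660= -400.03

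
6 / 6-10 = -9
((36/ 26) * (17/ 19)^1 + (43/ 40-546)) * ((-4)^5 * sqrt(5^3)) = 687567232 * sqrt(5)/ 247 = 6224482.06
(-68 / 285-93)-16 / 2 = -28853 / 285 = -101.24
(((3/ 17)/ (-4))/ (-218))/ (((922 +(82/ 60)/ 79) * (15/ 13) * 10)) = 3081/ 161965615720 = 0.00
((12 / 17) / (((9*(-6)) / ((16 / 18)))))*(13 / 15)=-208 / 20655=-0.01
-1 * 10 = -10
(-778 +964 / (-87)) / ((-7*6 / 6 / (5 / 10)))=34325 / 609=56.36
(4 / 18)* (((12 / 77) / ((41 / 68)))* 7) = 544 / 1353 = 0.40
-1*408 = -408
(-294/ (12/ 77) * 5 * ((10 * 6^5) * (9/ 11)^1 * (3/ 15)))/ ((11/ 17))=-2040383520/ 11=-185489410.91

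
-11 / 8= -1.38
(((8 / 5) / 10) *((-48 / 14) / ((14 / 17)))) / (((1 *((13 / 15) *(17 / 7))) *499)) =-144 / 227045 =-0.00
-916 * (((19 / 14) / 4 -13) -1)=175185 / 14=12513.21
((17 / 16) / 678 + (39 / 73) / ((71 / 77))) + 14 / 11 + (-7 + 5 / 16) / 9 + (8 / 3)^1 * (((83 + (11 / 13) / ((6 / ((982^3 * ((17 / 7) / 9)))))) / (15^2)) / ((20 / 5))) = 36507652105896938899 / 341909560792800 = 106775.76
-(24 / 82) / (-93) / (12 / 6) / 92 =1 / 58466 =0.00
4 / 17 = 0.24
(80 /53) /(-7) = -80 /371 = -0.22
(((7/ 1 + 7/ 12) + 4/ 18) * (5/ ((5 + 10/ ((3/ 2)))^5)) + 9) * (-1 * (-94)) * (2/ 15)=5924586363/ 52521875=112.80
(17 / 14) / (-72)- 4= -4049 / 1008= -4.02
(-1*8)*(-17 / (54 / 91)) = 229.19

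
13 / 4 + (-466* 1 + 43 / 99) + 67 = -156545 / 396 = -395.32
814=814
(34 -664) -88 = -718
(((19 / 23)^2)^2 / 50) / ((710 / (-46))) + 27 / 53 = 5824127737 / 11446105250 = 0.51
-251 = -251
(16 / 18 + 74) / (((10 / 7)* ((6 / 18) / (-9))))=-7077 / 5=-1415.40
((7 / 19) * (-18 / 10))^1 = -63 / 95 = -0.66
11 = 11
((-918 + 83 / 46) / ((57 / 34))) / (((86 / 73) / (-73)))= 3818041985 / 112746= 33864.10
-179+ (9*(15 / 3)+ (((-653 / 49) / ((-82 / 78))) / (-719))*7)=-27676769 / 206353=-134.12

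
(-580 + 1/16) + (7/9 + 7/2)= -82895/144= -575.66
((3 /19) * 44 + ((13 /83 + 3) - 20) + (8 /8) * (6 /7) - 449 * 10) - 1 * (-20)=-49444110 /11039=-4479.04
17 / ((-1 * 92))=-17 / 92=-0.18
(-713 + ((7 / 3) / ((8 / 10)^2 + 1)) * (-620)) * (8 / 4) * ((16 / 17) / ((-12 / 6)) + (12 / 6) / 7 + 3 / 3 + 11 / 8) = -136358305 / 19516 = -6987.00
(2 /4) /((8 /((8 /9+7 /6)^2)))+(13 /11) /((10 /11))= 40541 /25920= 1.56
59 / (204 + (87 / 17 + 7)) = 1003 / 3674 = 0.27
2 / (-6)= -1 / 3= -0.33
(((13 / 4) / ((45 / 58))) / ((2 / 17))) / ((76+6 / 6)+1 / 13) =83317 / 180360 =0.46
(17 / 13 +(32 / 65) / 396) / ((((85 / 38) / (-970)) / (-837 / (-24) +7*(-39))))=135163.57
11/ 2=5.50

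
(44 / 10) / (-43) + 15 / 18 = 943 / 1290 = 0.73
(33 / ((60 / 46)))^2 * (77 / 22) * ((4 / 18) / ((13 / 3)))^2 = 448063 / 76050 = 5.89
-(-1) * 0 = 0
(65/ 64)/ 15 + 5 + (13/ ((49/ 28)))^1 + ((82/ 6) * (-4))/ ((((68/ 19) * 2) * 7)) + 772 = 17899243/ 22848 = 783.41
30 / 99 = 10 / 33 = 0.30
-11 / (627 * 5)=-0.00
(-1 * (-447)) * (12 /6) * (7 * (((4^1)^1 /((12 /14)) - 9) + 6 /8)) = -44849 /2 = -22424.50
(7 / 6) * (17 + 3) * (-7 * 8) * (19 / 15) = -14896 / 9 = -1655.11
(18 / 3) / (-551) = -6 / 551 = -0.01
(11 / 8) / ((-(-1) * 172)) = 11 / 1376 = 0.01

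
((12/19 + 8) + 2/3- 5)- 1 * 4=17/57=0.30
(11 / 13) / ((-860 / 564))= -1551 / 2795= -0.55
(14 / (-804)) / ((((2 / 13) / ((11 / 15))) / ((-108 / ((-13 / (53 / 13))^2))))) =648879 / 735995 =0.88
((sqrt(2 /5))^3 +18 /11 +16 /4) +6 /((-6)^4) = 2*sqrt(10) /25 +13403 /2376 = 5.89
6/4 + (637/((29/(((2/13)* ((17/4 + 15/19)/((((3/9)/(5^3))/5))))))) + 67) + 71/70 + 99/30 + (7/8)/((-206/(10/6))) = 3051418381009/95345040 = 32003.96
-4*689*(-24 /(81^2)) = 22048 /2187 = 10.08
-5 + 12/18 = -13/3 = -4.33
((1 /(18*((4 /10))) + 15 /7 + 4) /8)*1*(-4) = -3.14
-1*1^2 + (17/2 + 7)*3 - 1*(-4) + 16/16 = 101/2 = 50.50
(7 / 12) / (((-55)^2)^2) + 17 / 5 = 3.40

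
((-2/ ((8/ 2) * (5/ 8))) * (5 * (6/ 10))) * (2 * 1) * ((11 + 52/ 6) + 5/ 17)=-8144/ 85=-95.81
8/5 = 1.60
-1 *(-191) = 191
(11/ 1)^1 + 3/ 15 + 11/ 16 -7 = 391/ 80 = 4.89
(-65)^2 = 4225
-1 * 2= -2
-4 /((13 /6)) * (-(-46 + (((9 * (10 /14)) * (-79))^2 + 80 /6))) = 303274184 /637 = 476097.62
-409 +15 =-394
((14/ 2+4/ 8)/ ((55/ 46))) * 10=690/ 11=62.73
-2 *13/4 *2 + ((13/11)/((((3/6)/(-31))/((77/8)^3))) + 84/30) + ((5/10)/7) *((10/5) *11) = -585477127/8960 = -65343.43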